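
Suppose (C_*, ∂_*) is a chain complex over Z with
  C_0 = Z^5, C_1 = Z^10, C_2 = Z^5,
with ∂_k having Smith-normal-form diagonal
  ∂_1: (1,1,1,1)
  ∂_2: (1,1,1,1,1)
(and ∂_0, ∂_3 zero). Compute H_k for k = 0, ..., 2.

H_0 ≅ Z,  H_1 ≅ Z,  H_2 = 0.

H_0: b_0 = 5 − 0 − 4 = 1; torsion from ∂_1 factors > 1: none. So H_0 ≅ Z.
H_1: b_1 = 10 − 4 − 5 = 1; torsion from ∂_2 factors > 1: none. So H_1 ≅ Z.
H_2: b_2 = 5 − 5 − 0 = 0; torsion from ∂_3 factors > 1: none. So H_2 ≅ 0.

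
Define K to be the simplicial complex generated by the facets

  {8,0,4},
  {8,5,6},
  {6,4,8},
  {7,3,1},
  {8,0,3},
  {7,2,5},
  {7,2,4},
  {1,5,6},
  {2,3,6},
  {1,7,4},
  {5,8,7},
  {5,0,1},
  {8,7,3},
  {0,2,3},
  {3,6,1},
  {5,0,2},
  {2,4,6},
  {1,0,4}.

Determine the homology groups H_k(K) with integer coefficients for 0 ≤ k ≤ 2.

We work with the vertex ordering 0 < 1 < 2 < 3 < 4 < 5 < 6 < 7 < 8. The simplices of K, each written with vertices in increasing order, are:

  0-simplices (9): [0], [1], [2], [3], [4], [5], [6], [7], [8]
  1-simplices (27): (27 of them)
  2-simplices (18): [0,1,4], [0,1,5], [0,2,3], [0,2,5], [0,3,8], [0,4,8], [1,3,6], [1,3,7], [1,4,7], [1,5,6], [2,3,6], [2,4,6], [2,4,7], [2,5,7], [3,7,8], [4,6,8], [5,6,8], [5,7,8]

Hence C_0 ≅ Z^9, C_1 ≅ Z^27, C_2 ≅ Z^18.

The boundary map ∂_1: C_1 → C_0 maps an edge to its endpoints' difference, ∂[p,q] = q − p.
The 9×27 boundary matrix has rank 8 and Smith normal form diag(1,1,1,1,1,1,1,1).

The boundary map ∂_2: C_2 → C_1 sends each 2-simplex [p,q,r] to [q,r] − [p,r] + [p,q]. For instance
  ∂[3,7,8] = [7,8] − [3,8] + [3,7],
  ∂[0,1,5] = [1,5] − [0,5] + [0,1].
The 27×18 boundary matrix has rank 17 and Smith normal form diag(1,1,1,1,1,1,1,1,1,1,1,1,1,1,1,1,1).

Reading off H_k = ker ∂_k / im ∂_{k+1}:

  H_0: rank C_0 − rank ∂_1 = 9 − 8 = 1, and the invariant factors of ∂_1 are all 1, so H_0 = Z.
  H_1: rank ker ∂_1 − rank ∂_2 = (27 − 8) − 17 = 2, and the invariant factors of ∂_2 are all 1, so H_1 = Z^2.
  H_2: rank ker ∂_2 − rank ∂_3 = (18 − 17) − 0 = 1, and there is no ∂_3, so H_2 = Z.

H_0 = Z,  H_1 = Z^2,  H_2 = Z.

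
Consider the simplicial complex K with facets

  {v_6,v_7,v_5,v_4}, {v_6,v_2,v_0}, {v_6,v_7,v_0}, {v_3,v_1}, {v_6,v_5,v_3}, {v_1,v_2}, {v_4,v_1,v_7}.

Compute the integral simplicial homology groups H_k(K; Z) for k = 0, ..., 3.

H_0 ≅ Z,  H_1 ≅ Z^2,  H_2 = 0,  H_3 = 0.

We work with the vertex ordering v_0 < v_1 < v_2 < v_3 < v_4 < v_5 < v_6 < v_7. The simplices of K, each written with vertices in increasing order, are:

  0-simplices (8): [v_0], [v_1], [v_2], [v_3], [v_4], [v_5], [v_6], [v_7]
  1-simplices (16): (16 of them)
  2-simplices (8): [v_0,v_2,v_6], [v_0,v_6,v_7], [v_1,v_4,v_7], [v_3,v_5,v_6], [v_4,v_5,v_6], [v_4,v_5,v_7], [v_4,v_6,v_7], [v_5,v_6,v_7]
  3-simplices (1): [v_4,v_5,v_6,v_7]

Hence C_0 ≅ Z^8, C_1 ≅ Z^16, C_2 ≅ Z^8, C_3 ≅ Z^1.

Boundary ∂_1: C_1 → C_0 is given by ∂[p,q] = [q] − [p].
The resulting 8×16 matrix has rank 7, and its Smith normal form has invariant factors (1,1,1,1,1,1,1).

Boundary ∂_2: C_2 → C_1 sends each 2-simplex [p,q,r] to [q,r] − [p,r] + [p,q]. For instance
  ∂[v_0,v_2,v_6] = [v_2,v_6] − [v_0,v_6] + [v_0,v_2],
  ∂[v_5,v_6,v_7] = [v_6,v_7] − [v_5,v_7] + [v_5,v_6].
This gives a 16×8 integer matrix of rank 7; reducing to Smith normal form yields diagonal entries (1,1,1,1,1,1,1).

∂_3: C_3 → C_2 sends each 3-simplex σ to the alternating sum Σ_i (−1)^i (σ with its i-th vertex removed). For instance
  ∂[v_4,v_5,v_6,v_7] = [v_5,v_6,v_7] − [v_4,v_6,v_7] + [v_4,v_5,v_7] − [v_4,v_5,v_6].
As a 8×1 matrix over Z this has rank 1, with invariant factors (1).

Computing H_k = (kernel of ∂_k) / (image of ∂_{k+1}):

  H_0: rank C_0 − rank ∂_1 = 8 − 7 = 1, and the invariant factors of ∂_1 are all 1, so H_0 = Z.
  H_1: rank ker ∂_1 − rank ∂_2 = (16 − 7) − 7 = 2, and the invariant factors of ∂_2 are all 1, so H_1 = Z^2.
  H_2: rank ker ∂_2 − rank ∂_3 = (8 − 7) − 1 = 0, and the invariant factors of ∂_3 are all 1, so H_2 = 0.
  H_3: rank ker ∂_3 − rank ∂_4 = (1 − 1) − 0 = 0, and there is no ∂_4, so H_3 = 0.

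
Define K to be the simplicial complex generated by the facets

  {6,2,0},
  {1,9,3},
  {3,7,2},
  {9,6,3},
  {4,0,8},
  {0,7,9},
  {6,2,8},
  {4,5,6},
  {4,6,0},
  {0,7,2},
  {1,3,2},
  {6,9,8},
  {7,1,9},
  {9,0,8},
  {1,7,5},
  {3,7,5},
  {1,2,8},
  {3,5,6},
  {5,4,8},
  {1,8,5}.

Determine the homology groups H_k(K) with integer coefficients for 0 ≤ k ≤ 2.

H_0 ≅ Z,  H_1 ≅ Z ⊕ Z/2,  H_2 = 0.

Order the vertices as 0 < 1 < 2 < 3 < 4 < 5 < 6 < 7 < 8 < 9. Listing each simplex with vertices in this order, K has dimension 2 with simplices:

  0-simplices (10): [0], [1], [2], [3], [4], [5], [6], [7], [8], [9]
  1-simplices (30): (30 of them)
  2-simplices (20): (20 of them)

Hence C_0 ≅ Z^10, C_1 ≅ Z^30, C_2 ≅ Z^20.

Boundary ∂_1: C_1 → C_0 sends each edge [p,q] (with p < q) to q − p. For instance
  ∂[1,8] = [8] − [1].
This gives a 10×30 integer matrix of rank 9; reducing to Smith normal form yields diagonal entries (1,1,1,1,1,1,1,1,1).

The boundary map ∂_2: C_2 → C_1 maps a triangle to the signed sum of its edges. For instance
  ∂[1,5,8] = [5,8] − [1,8] + [1,5],
  ∂[1,3,9] = [3,9] − [1,9] + [1,3].
The resulting 30×20 matrix has rank 20, and its Smith normal form has invariant factors (1,1,1,1,1,1,1,1,1,1,1,1,1,1,1,1,1,1,1,2).

Computing H_k = (kernel of ∂_k) / (image of ∂_{k+1}):

  H_0: rank C_0 − rank ∂_1 = 10 − 9 = 1, and the invariant factors of ∂_1 are all 1, so H_0 = Z.
  H_1: rank ker ∂_1 − rank ∂_2 = (30 − 9) − 20 = 1, and ∂_2 has invariant factor 2 > 1, so H_1 = Z ⊕ Z/2.
  H_2: rank ker ∂_2 − rank ∂_3 = (20 − 20) − 0 = 0, and there is no ∂_3, so H_2 = 0.

(K is a triangulation of the Klein bottle.)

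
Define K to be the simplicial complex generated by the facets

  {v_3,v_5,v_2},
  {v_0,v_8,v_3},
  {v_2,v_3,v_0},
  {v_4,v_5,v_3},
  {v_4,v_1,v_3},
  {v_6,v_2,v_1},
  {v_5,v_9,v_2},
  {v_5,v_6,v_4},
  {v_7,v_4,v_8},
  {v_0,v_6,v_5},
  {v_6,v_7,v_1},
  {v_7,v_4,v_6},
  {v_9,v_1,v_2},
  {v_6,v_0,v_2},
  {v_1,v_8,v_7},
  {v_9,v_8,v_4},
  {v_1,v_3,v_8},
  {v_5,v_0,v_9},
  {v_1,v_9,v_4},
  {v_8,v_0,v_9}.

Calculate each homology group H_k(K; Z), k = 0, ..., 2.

H_0 ≅ Z,  H_1 ≅ Z ⊕ Z/2,  H_2 = 0.

Order the vertices as v_0 < v_1 < v_2 < v_3 < v_4 < v_5 < v_6 < v_7 < v_8 < v_9. Listing each simplex with vertices in this order, K has dimension 2 with simplices:

  0-simplices (10): [v_0], [v_1], [v_2], [v_3], [v_4], [v_5], [v_6], [v_7], [v_8], [v_9]
  1-simplices (30): (30 of them)
  2-simplices (20): (20 of them)

Hence C_0 ≅ Z^10, C_1 ≅ Z^30, C_2 ≅ Z^20.

Boundary ∂_1: C_1 → C_0 is given by ∂[p,q] = [q] − [p]. For instance
  ∂[v_0,v_8] = [v_8] − [v_0].
As a 10×30 matrix over Z this has rank 9, with invariant factors (1,1,1,1,1,1,1,1,1).

∂_2: C_2 → C_1 acts by ∂[p,q,r] = [q,r] − [p,r] + [p,q]. For instance
  ∂[v_0,v_2,v_6] = [v_2,v_6] − [v_0,v_6] + [v_0,v_2],
  ∂[v_2,v_5,v_9] = [v_5,v_9] − [v_2,v_9] + [v_2,v_5].
This gives a 30×20 integer matrix of rank 20; reducing to Smith normal form yields diagonal entries (1,1,1,1,1,1,1,1,1,1,1,1,1,1,1,1,1,1,1,2).

From H_k ≅ ker(∂_k) / im(∂_{k+1}) we obtain:

  H_0: rank C_0 − rank ∂_1 = 10 − 9 = 1, and the invariant factors of ∂_1 are all 1, so H_0 = Z.
  H_1: rank ker ∂_1 − rank ∂_2 = (30 − 9) − 20 = 1, and ∂_2 has invariant factor 2 > 1, so H_1 = Z ⊕ Z/2.
  H_2: rank ker ∂_2 − rank ∂_3 = (20 − 20) − 0 = 0, and there is no ∂_3, so H_2 = 0.

As a check, the Euler characteristic is 10 − 30 + 20 = 0, which agrees with 1 − 1 + 0 = 0.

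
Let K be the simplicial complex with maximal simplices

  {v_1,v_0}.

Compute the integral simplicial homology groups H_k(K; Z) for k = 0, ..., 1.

H_0 = Z,  H_1 = 0.

Order the vertices as v_0 < v_1. Listing each simplex with vertices in this order, K has dimension 1 with simplices:

  0-simplices (2): [v_0], [v_1]
  1-simplices (1): [v_0,v_1]

giving chain groups C_0 ≅ Z^2, C_1 ≅ Z^1.

The boundary map ∂_1: C_1 → C_0 sends each edge [p,q] (with p < q) to q − p. For instance
  ∂[v_0,v_1] = [v_1] − [v_0].
This gives a 2×1 integer matrix of rank 1; reducing to Smith normal form yields diagonal entries (1).

Now H_k = ker ∂_k / im ∂_{k+1}, so:

  H_0: rank C_0 − rank ∂_1 = 2 − 1 = 1, and the invariant factors of ∂_1 are all 1, so H_0 ≅ Z.
  H_1: rank ker ∂_1 − rank ∂_2 = (1 − 1) − 0 = 0, and there is no ∂_2, so H_1 ≅ 0.

(K is a triangulation of the 1-simplex.)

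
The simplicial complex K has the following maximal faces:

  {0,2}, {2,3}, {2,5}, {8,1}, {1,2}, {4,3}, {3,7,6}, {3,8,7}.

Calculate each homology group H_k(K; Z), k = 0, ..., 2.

H_0 = Z,  H_1 = Z,  H_2 = 0.

Take the total order 0 < 1 < 2 < 3 < 4 < 5 < 6 < 7 < 8 on the vertex set. Then K (dimension 2) consists of the simplices:

  0-simplices (9): [0], [1], [2], [3], [4], [5], [6], [7], [8]
  1-simplices (11): [0,2], [1,2], [1,8], [2,3], [2,5], [3,4], [3,6], [3,7], [3,8], [6,7], [7,8]
  2-simplices (2): [3,6,7], [3,7,8]

giving chain groups C_0 ≅ Z^9, C_1 ≅ Z^11, C_2 ≅ Z^2.

∂_1: C_1 → C_0 is given by ∂[p,q] = [q] − [p]. For instance
  ∂[2,3] = [3] − [2].
The 9×11 boundary matrix has rank 8 and Smith normal form diag(1,1,1,1,1,1,1,1).

∂_2: C_2 → C_1 acts by ∂[p,q,r] = [q,r] − [p,r] + [p,q]. For instance
  ∂[3,7,8] = [7,8] − [3,8] + [3,7],
  ∂[3,6,7] = [6,7] − [3,7] + [3,6].
The 11×2 boundary matrix has rank 2 and Smith normal form diag(1,1).

Now H_k = ker ∂_k / im ∂_{k+1}, so:

  H_0: rank C_0 − rank ∂_1 = 9 − 8 = 1, and the invariant factors of ∂_1 are all 1, so H_0 = Z.
  H_1: rank ker ∂_1 − rank ∂_2 = (11 − 8) − 2 = 1, and the invariant factors of ∂_2 are all 1, so H_1 = Z.
  H_2: rank ker ∂_2 − rank ∂_3 = (2 − 2) − 0 = 0, and there is no ∂_3, so H_2 = 0.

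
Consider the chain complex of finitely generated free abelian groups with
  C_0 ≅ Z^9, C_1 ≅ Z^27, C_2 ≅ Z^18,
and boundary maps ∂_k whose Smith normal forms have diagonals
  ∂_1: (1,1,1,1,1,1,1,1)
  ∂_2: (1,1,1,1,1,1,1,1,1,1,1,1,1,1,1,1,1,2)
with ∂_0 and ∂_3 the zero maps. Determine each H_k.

H_0: b_0 = 9 − 0 − 8 = 1; torsion from ∂_1 factors > 1: none. So H_0 ≅ Z.
H_1: b_1 = 27 − 8 − 18 = 1; torsion from ∂_2 factors > 1: [2]. So H_1 ≅ Z × Z/2.
H_2: b_2 = 18 − 18 − 0 = 0; torsion from ∂_3 factors > 1: none. So H_2 ≅ 0.

H_0 ≅ Z,  H_1 ≅ Z × Z/2,  H_2 = 0.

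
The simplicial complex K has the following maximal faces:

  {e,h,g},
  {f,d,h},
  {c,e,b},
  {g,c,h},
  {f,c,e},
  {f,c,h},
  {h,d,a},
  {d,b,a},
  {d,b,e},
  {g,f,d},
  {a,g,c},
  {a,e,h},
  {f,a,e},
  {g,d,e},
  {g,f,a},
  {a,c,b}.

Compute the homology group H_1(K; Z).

Take the total order a < b < c < d < e < f < g < h on the vertex set. Then K (dimension 2) consists of the simplices:

  0-simplices (8): a, b, c, d, e, f, g, h
  1-simplices (24): ab, ac, ad, ae, af, ag, ah, bc, bd, be, ce, cf, cg, ch, de, df, dg, dh, ef, eg, eh, fg, fh, gh
  2-simplices (16): abc, abd, acg, adh, aef, aeh, afg, bce, bde, cef, cfh, cgh, deg, dfg, dfh, egh

Hence C_0 ≅ Z^8, C_1 ≅ Z^24, C_2 ≅ Z^16.

Boundary ∂_1: C_1 → C_0 sends each edge [p,q] (with p < q) to q − p.
The 8×24 boundary matrix has rank 7 and Smith normal form diag(1,1,1,1,1,1,1).

∂_2: C_2 → C_1 sends each 2-simplex [p,q,r] to [q,r] − [p,r] + [p,q]. For instance
  ∂cfh = fh − ch + cf,
  ∂abd = bd − ad + ab.
The 24×16 boundary matrix has rank 15 and Smith normal form diag(1,1,1,1,1,1,1,1,1,1,1,1,1,1,1).

Computing H_k = (kernel of ∂_k) / (image of ∂_{k+1}):

  H_1: rank ker ∂_1 − rank ∂_2 = (24 − 7) − 15 = 2, and the invariant factors of ∂_2 are all 1, so H_1 = Z^2.

H_1 ≅ Z^2.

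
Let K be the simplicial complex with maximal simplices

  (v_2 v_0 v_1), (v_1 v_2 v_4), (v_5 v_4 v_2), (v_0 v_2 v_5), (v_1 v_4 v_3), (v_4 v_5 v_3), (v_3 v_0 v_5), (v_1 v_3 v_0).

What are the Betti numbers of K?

b_0 = 1, b_1 = 0, b_2 = 1.

Fix the vertex order v_0 < v_1 < v_2 < v_3 < v_4 < v_5 and write every simplex with vertices in increasing order. Then dim K = 2 and the simplices of K are:

  0-simplices (6): [v_0], [v_1], [v_2], [v_3], [v_4], [v_5]
  1-simplices (12): [v_0,v_1], [v_0,v_2], [v_0,v_3], [v_0,v_5], [v_1,v_2], [v_1,v_3], [v_1,v_4], [v_2,v_4], [v_2,v_5], [v_3,v_4], [v_3,v_5], [v_4,v_5]
  2-simplices (8): [v_0,v_1,v_2], [v_0,v_1,v_3], [v_0,v_2,v_5], [v_0,v_3,v_5], [v_1,v_2,v_4], [v_1,v_3,v_4], [v_2,v_4,v_5], [v_3,v_4,v_5]

giving chain groups C_0 ≅ Z^6, C_1 ≅ Z^12, C_2 ≅ Z^8.

The boundary map ∂_1: C_1 → C_0 sends each edge [p,q] (with p < q) to q − p. For instance
  ∂[v_1,v_3] = [v_3] − [v_1].
The 6×12 boundary matrix has rank 5 and Smith normal form diag(1,1,1,1,1).

∂_2: C_2 → C_1 maps a triangle to the signed sum of its edges. For instance
  ∂[v_0,v_1,v_2] = [v_1,v_2] − [v_0,v_2] + [v_0,v_1],
  ∂[v_3,v_4,v_5] = [v_4,v_5] − [v_3,v_5] + [v_3,v_4].
As a 12×8 matrix over Z this has rank 7, with invariant factors (1,1,1,1,1,1,1).

Reading off H_k = ker ∂_k / im ∂_{k+1}:

  H_0: rank C_0 − rank ∂_1 = 6 − 5 = 1, and the invariant factors of ∂_1 are all 1, so H_0 ≅ Z.
  H_1: rank ker ∂_1 − rank ∂_2 = (12 − 5) − 7 = 0, and the invariant factors of ∂_2 are all 1, so H_1 ≅ 0.
  H_2: rank ker ∂_2 − rank ∂_3 = (8 − 7) − 0 = 1, and there is no ∂_3, so H_2 ≅ Z.

As a check, the Euler characteristic is 6 − 12 + 8 = 2, which agrees with 1 − 0 + 1 = 2.

Hence the Betti numbers are b_0 = 1, b_1 = 0, b_2 = 1.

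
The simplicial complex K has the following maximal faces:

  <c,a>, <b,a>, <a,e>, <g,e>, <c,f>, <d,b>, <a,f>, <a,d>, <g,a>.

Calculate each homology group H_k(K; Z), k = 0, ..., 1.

Order the vertices as a < b < c < d < e < f < g. Listing each simplex with vertices in this order, K has dimension 1 with simplices:

  0-simplices (7): a, b, c, d, e, f, g
  1-simplices (9): ab, ac, ad, ae, af, ag, bd, cf, eg

so the chain groups are C_0 ≅ Z^7, C_1 ≅ Z^9.

The boundary map ∂_1: C_1 → C_0 is given by ∂[p,q] = [q] − [p].
The resulting 7×9 matrix has rank 6, and its Smith normal form has invariant factors (1,1,1,1,1,1).

Reading off H_k = ker ∂_k / im ∂_{k+1}:

  H_0: rank C_0 − rank ∂_1 = 7 − 6 = 1, and the invariant factors of ∂_1 are all 1, so H_0 = Z.
  H_1: rank ker ∂_1 − rank ∂_2 = (9 − 6) − 0 = 3, and there is no ∂_2, so H_1 = Z^3.

As a check, the Euler characteristic is 7 − 9 = -2, which agrees with 1 − 3 = -2.

H_0 = Z,  H_1 = Z^3.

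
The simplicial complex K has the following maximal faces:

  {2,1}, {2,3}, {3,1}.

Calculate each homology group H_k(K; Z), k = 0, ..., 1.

Order the vertices as 1 < 2 < 3. Listing each simplex with vertices in this order, K has dimension 1 with simplices:

  0-simplices (3): [1], [2], [3]
  1-simplices (3): [1,2], [1,3], [2,3]

giving chain groups C_0 ≅ Z^3, C_1 ≅ Z^3.

The boundary map ∂_1: C_1 → C_0 sends each edge [p,q] (with p < q) to q − p. For instance
  ∂[1,3] = [3] − [1].
The 3×3 boundary matrix has rank 2 and Smith normal form diag(1,1).

Now H_k = ker ∂_k / im ∂_{k+1}, so:

  H_0: rank C_0 − rank ∂_1 = 3 − 2 = 1, and the invariant factors of ∂_1 are all 1, so H_0 ≅ Z.
  H_1: rank ker ∂_1 − rank ∂_2 = (3 − 2) − 0 = 1, and there is no ∂_2, so H_1 ≅ Z.

(K is a triangulation of the circle S^1.)

H_0 ≅ Z,  H_1 ≅ Z.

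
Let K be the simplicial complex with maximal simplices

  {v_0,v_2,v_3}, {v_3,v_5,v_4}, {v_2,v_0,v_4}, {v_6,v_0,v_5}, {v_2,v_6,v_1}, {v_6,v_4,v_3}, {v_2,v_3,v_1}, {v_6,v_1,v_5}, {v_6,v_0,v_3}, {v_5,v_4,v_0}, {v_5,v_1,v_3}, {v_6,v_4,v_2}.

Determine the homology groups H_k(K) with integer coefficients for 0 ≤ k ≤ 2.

H_0 ≅ Z,  H_1 ≅ Z/2,  H_2 = 0.

Fix the vertex order v_0 < v_1 < v_2 < v_3 < v_4 < v_5 < v_6 and write every simplex with vertices in increasing order. Then dim K = 2 and the simplices of K are:

  0-simplices (7): [v_0], [v_1], [v_2], [v_3], [v_4], [v_5], [v_6]
  1-simplices (18): (18 of them)
  2-simplices (12): (12 of them)

so the chain groups are C_0 ≅ Z^7, C_1 ≅ Z^18, C_2 ≅ Z^12.

The boundary map ∂_1: C_1 → C_0 maps an edge to its endpoints' difference, ∂[p,q] = q − p.
This gives a 7×18 integer matrix of rank 6; reducing to Smith normal form yields diagonal entries (1,1,1,1,1,1).

Boundary ∂_2: C_2 → C_1 maps a triangle to the signed sum of its edges. For instance
  ∂[v_0,v_2,v_3] = [v_2,v_3] − [v_0,v_3] + [v_0,v_2],
  ∂[v_3,v_4,v_6] = [v_4,v_6] − [v_3,v_6] + [v_3,v_4].
This gives a 18×12 integer matrix of rank 12; reducing to Smith normal form yields diagonal entries (1,1,1,1,1,1,1,1,1,1,1,2).

Reading off H_k = ker ∂_k / im ∂_{k+1}:

  H_0: rank C_0 − rank ∂_1 = 7 − 6 = 1, and the invariant factors of ∂_1 are all 1, so H_0 = Z.
  H_1: rank ker ∂_1 − rank ∂_2 = (18 − 6) − 12 = 0, and ∂_2 has invariant factor 2 > 1, so H_1 = Z/2.
  H_2: rank ker ∂_2 − rank ∂_3 = (12 − 12) − 0 = 0, and there is no ∂_3, so H_2 = 0.

As a check, the Euler characteristic is 7 − 18 + 12 = 1, which agrees with 1 − 0 + 0 = 1.
(K is a triangulation of the real projective plane RP^2.)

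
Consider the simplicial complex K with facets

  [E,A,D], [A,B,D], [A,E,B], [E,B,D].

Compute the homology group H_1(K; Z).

H_1 = 0.

Order the vertices as A < B < D < E. Listing each simplex with vertices in this order, K has dimension 2 with simplices:

  0-simplices (4): A, B, D, E
  1-simplices (6): AB, AD, AE, BD, BE, DE
  2-simplices (4): ABD, ABE, ADE, BDE

so the chain groups are C_0 ≅ Z^4, C_1 ≅ Z^6, C_2 ≅ Z^4.

The boundary map ∂_1: C_1 → C_0 maps an edge to its endpoints' difference, ∂[p,q] = q − p.
The 4×6 boundary matrix has rank 3 and Smith normal form diag(1,1,1).

The boundary map ∂_2: C_2 → C_1 acts by ∂[p,q,r] = [q,r] − [p,r] + [p,q]. For instance
  ∂BDE = DE − BE + BD,
  ∂ABD = BD − AD + AB.
As a 6×4 matrix over Z this has rank 3, with invariant factors (1,1,1).

Now H_k = ker ∂_k / im ∂_{k+1}, so:

  H_1: rank ker ∂_1 − rank ∂_2 = (6 − 3) − 3 = 0, and the invariant factors of ∂_2 are all 1, so H_1 ≅ 0.

(K is a triangulation of the 2-sphere S^2.)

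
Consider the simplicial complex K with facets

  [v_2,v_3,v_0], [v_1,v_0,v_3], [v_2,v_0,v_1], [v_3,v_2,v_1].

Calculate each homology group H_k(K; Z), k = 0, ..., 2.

Order the vertices as v_0 < v_1 < v_2 < v_3. Listing each simplex with vertices in this order, K has dimension 2 with simplices:

  0-simplices (4): [v_0], [v_1], [v_2], [v_3]
  1-simplices (6): [v_0,v_1], [v_0,v_2], [v_0,v_3], [v_1,v_2], [v_1,v_3], [v_2,v_3]
  2-simplices (4): [v_0,v_1,v_2], [v_0,v_1,v_3], [v_0,v_2,v_3], [v_1,v_2,v_3]

giving chain groups C_0 ≅ Z^4, C_1 ≅ Z^6, C_2 ≅ Z^4.

Boundary ∂_1: C_1 → C_0 maps an edge to its endpoints' difference, ∂[p,q] = q − p. For instance
  ∂[v_0,v_2] = [v_2] − [v_0].
The 4×6 boundary matrix has rank 3 and Smith normal form diag(1,1,1).

∂_2: C_2 → C_1 maps a triangle to the signed sum of its edges. For instance
  ∂[v_0,v_1,v_3] = [v_1,v_3] − [v_0,v_3] + [v_0,v_1],
  ∂[v_1,v_2,v_3] = [v_2,v_3] − [v_1,v_3] + [v_1,v_2].
The 6×4 boundary matrix has rank 3 and Smith normal form diag(1,1,1).

Reading off H_k = ker ∂_k / im ∂_{k+1}:

  H_0: rank C_0 − rank ∂_1 = 4 − 3 = 1, and the invariant factors of ∂_1 are all 1, so H_0 = Z.
  H_1: rank ker ∂_1 − rank ∂_2 = (6 − 3) − 3 = 0, and the invariant factors of ∂_2 are all 1, so H_1 = 0.
  H_2: rank ker ∂_2 − rank ∂_3 = (4 − 3) − 0 = 1, and there is no ∂_3, so H_2 = Z.

H_0 = Z,  H_1 = 0,  H_2 = Z.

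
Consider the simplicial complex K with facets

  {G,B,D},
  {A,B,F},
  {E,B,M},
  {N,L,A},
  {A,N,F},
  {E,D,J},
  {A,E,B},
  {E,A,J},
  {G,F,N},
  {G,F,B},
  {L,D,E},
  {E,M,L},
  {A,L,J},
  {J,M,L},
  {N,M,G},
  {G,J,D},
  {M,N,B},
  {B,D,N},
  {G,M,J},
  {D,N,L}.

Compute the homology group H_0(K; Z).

H_0 = Z.

Take the total order A < B < D < E < F < G < J < L < M < N on the vertex set. Then K (dimension 2) consists of the simplices:

  0-simplices (10): A, B, D, E, F, G, J, L, M, N
  1-simplices (30): AB, AE, AF, AJ, AL, AN, BD, BE, BF, BG, BM, BN, DE, DG, DJ, DL, DN, EJ, EL, EM, FG, FN, GJ, GM, GN, JL, JM, LM, LN, MN
  2-simplices (20): ABE, ABF, AEJ, AFN, AJL, ALN, BDG, BDN, BEM, BFG, BMN, DEJ, DEL, DGJ, DLN, ELM, FGN, GJM, GMN, JLM

Hence C_0 ≅ Z^10, C_1 ≅ Z^30, C_2 ≅ Z^20.

∂_1: C_1 → C_0 is given by ∂[p,q] = [q] − [p].
The 10×30 boundary matrix has rank 9 and Smith normal form diag(1,1,1,1,1,1,1,1,1).

Boundary ∂_2: C_2 → C_1 maps a triangle to the signed sum of its edges. For instance
  ∂BDN = DN − BN + BD,
  ∂ABF = BF − AF + AB.
This gives a 30×20 integer matrix of rank 20; reducing to Smith normal form yields diagonal entries (1,1,1,1,1,1,1,1,1,1,1,1,1,1,1,1,1,1,1,2).

Computing H_k = (kernel of ∂_k) / (image of ∂_{k+1}):

  H_0: rank C_0 − rank ∂_1 = 10 − 9 = 1, and the invariant factors of ∂_1 are all 1, so H_0 ≅ Z.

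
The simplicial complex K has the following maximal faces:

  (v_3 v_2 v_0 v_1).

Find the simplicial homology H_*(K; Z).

H_0 ≅ Z,  H_1 = 0,  H_2 = 0,  H_3 = 0.

Take the total order v_0 < v_1 < v_2 < v_3 on the vertex set. Then K (dimension 3) consists of the simplices:

  0-simplices (4): [v_0], [v_1], [v_2], [v_3]
  1-simplices (6): [v_0,v_1], [v_0,v_2], [v_0,v_3], [v_1,v_2], [v_1,v_3], [v_2,v_3]
  2-simplices (4): [v_0,v_1,v_2], [v_0,v_1,v_3], [v_0,v_2,v_3], [v_1,v_2,v_3]
  3-simplices (1): [v_0,v_1,v_2,v_3]

Hence C_0 ≅ Z^4, C_1 ≅ Z^6, C_2 ≅ Z^4, C_3 ≅ Z^1.

The boundary map ∂_1: C_1 → C_0 is given by ∂[p,q] = [q] − [p]. For instance
  ∂[v_2,v_3] = [v_3] − [v_2].
As a 4×6 matrix over Z this has rank 3, with invariant factors (1,1,1).

∂_2: C_2 → C_1 sends each 2-simplex [p,q,r] to [q,r] − [p,r] + [p,q]. For instance
  ∂[v_0,v_2,v_3] = [v_2,v_3] − [v_0,v_3] + [v_0,v_2],
  ∂[v_1,v_2,v_3] = [v_2,v_3] − [v_1,v_3] + [v_1,v_2].
The 6×4 boundary matrix has rank 3 and Smith normal form diag(1,1,1).

The boundary map ∂_3: C_3 → C_2 sends each 3-simplex σ to the alternating sum Σ_i (−1)^i (σ with its i-th vertex removed). For instance
  ∂[v_0,v_1,v_2,v_3] = [v_1,v_2,v_3] − [v_0,v_2,v_3] + [v_0,v_1,v_3] − [v_0,v_1,v_2].
The resulting 4×1 matrix has rank 1, and its Smith normal form has invariant factors (1).

Reading off H_k = ker ∂_k / im ∂_{k+1}:

  H_0: rank C_0 − rank ∂_1 = 4 − 3 = 1, and the invariant factors of ∂_1 are all 1, so H_0 = Z.
  H_1: rank ker ∂_1 − rank ∂_2 = (6 − 3) − 3 = 0, and the invariant factors of ∂_2 are all 1, so H_1 = 0.
  H_2: rank ker ∂_2 − rank ∂_3 = (4 − 3) − 1 = 0, and the invariant factors of ∂_3 are all 1, so H_2 = 0.
  H_3: rank ker ∂_3 − rank ∂_4 = (1 − 1) − 0 = 0, and there is no ∂_4, so H_3 = 0.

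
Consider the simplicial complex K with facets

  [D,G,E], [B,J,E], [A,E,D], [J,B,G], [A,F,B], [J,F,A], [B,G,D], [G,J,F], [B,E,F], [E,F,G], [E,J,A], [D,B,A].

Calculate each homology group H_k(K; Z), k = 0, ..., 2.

H_0 = Z,  H_1 = Z/2Z,  H_2 = 0.

Take the total order A < B < D < E < F < G < J on the vertex set. Then K (dimension 2) consists of the simplices:

  0-simplices (7): A, B, D, E, F, G, J
  1-simplices (18): AB, AD, AE, AF, AJ, BD, BE, BF, BG, BJ, DE, DG, EF, EG, EJ, FG, FJ, GJ
  2-simplices (12): ABD, ABF, ADE, AEJ, AFJ, BDG, BEF, BEJ, BGJ, DEG, EFG, FGJ

giving chain groups C_0 ≅ Z^7, C_1 ≅ Z^18, C_2 ≅ Z^12.

∂_1: C_1 → C_0 maps an edge to its endpoints' difference, ∂[p,q] = q − p.
The resulting 7×18 matrix has rank 6, and its Smith normal form has invariant factors (1,1,1,1,1,1).

The boundary map ∂_2: C_2 → C_1 acts by ∂[p,q,r] = [q,r] − [p,r] + [p,q]. For instance
  ∂BGJ = GJ − BJ + BG,
  ∂FGJ = GJ − FJ + FG.
This gives a 18×12 integer matrix of rank 12; reducing to Smith normal form yields diagonal entries (1,1,1,1,1,1,1,1,1,1,1,2).

From H_k ≅ ker(∂_k) / im(∂_{k+1}) we obtain:

  H_0: rank C_0 − rank ∂_1 = 7 − 6 = 1, and the invariant factors of ∂_1 are all 1, so H_0 ≅ Z.
  H_1: rank ker ∂_1 − rank ∂_2 = (18 − 6) − 12 = 0, and ∂_2 has invariant factor 2 > 1, so H_1 ≅ Z/2Z.
  H_2: rank ker ∂_2 − rank ∂_3 = (12 − 12) − 0 = 0, and there is no ∂_3, so H_2 ≅ 0.

As a check, the Euler characteristic is 7 − 18 + 12 = 1, which agrees with 1 − 0 + 0 = 1.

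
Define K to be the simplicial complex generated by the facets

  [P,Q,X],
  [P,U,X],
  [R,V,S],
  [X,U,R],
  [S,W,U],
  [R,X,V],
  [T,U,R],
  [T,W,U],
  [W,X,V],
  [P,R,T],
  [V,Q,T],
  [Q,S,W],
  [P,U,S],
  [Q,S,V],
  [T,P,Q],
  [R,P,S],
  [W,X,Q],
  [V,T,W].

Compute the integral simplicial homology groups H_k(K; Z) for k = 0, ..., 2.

H_0 ≅ Z,  H_1 ≅ Z ⊕ Z_2,  H_2 = 0.

We work with the vertex ordering P < Q < R < S < T < U < V < W < X. The simplices of K, each written with vertices in increasing order, are:

  0-simplices (9): P, Q, R, S, T, U, V, W, X
  1-simplices (27): PQ, PR, PS, PT, PU, PX, QS, QT, QV, QW, QX, RS, RT, RU, RV, RX, SU, SV, SW, TU, TV, TW, UW, UX, VW, VX, WX
  2-simplices (18): PQT, PQX, PRS, PRT, PSU, PUX, QSV, QSW, QTV, QWX, RSV, RTU, RUX, RVX, SUW, TUW, TVW, VWX

so the chain groups are C_0 ≅ Z^9, C_1 ≅ Z^27, C_2 ≅ Z^18.

Boundary ∂_1: C_1 → C_0 sends each edge [p,q] (with p < q) to q − p.
This gives a 9×27 integer matrix of rank 8; reducing to Smith normal form yields diagonal entries (1,1,1,1,1,1,1,1).

The boundary map ∂_2: C_2 → C_1 sends each 2-simplex [p,q,r] to [q,r] − [p,r] + [p,q]. For instance
  ∂PSU = SU − PU + PS,
  ∂RSV = SV − RV + RS.
This gives a 27×18 integer matrix of rank 18; reducing to Smith normal form yields diagonal entries (1,1,1,1,1,1,1,1,1,1,1,1,1,1,1,1,1,2).

Reading off H_k = ker ∂_k / im ∂_{k+1}:

  H_0: rank C_0 − rank ∂_1 = 9 − 8 = 1, and the invariant factors of ∂_1 are all 1, so H_0 ≅ Z.
  H_1: rank ker ∂_1 − rank ∂_2 = (27 − 8) − 18 = 1, and ∂_2 has invariant factor 2 > 1, so H_1 ≅ Z ⊕ Z_2.
  H_2: rank ker ∂_2 − rank ∂_3 = (18 − 18) − 0 = 0, and there is no ∂_3, so H_2 ≅ 0.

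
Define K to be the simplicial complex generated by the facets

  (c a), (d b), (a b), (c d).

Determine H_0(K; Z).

Fix the vertex order a < b < c < d and write every simplex with vertices in increasing order. Then dim K = 1 and the simplices of K are:

  0-simplices (4): a, b, c, d
  1-simplices (4): ab, ac, bd, cd

giving chain groups C_0 ≅ Z^4, C_1 ≅ Z^4.

∂_1: C_1 → C_0 is given by ∂[p,q] = [q] − [p]. For instance
  ∂bd = d − b.
This gives a 4×4 integer matrix of rank 3; reducing to Smith normal form yields diagonal entries (1,1,1).

Now H_k = ker ∂_k / im ∂_{k+1}, so:

  H_0: rank C_0 − rank ∂_1 = 4 − 3 = 1, and the invariant factors of ∂_1 are all 1, so H_0 = Z.

H_0 = Z.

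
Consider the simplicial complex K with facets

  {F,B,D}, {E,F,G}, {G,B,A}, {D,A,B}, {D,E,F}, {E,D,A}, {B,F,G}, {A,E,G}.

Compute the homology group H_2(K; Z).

K has 6 vertices, 12 edges, 8 triangles.
rank ∂_2 = 7, rank ∂_3 = 0 ⇒ b_2 = 8 − 7 − 0 = 1. So H_2 ≅ Z.

H_2 ≅ Z.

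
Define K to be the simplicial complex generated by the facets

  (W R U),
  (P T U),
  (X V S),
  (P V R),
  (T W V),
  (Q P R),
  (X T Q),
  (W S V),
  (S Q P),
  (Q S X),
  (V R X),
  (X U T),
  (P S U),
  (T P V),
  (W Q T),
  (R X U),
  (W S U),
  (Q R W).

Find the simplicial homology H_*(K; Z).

Order the vertices as P < Q < R < S < T < U < V < W < X. Listing each simplex with vertices in this order, K has dimension 2 with simplices:

  0-simplices (9): P, Q, R, S, T, U, V, W, X
  1-simplices (27): PQ, PR, PS, PT, PU, PV, QR, QS, QT, QW, QX, RU, RV, RW, RX, SU, SV, SW, SX, TU, TV, TW, TX, UW, UX, VW, VX
  2-simplices (18): PQR, PQS, PRV, PSU, PTU, PTV, QRW, QSX, QTW, QTX, RUW, RUX, RVX, SUW, SVW, SVX, TUX, TVW

Hence C_0 ≅ Z^9, C_1 ≅ Z^27, C_2 ≅ Z^18.

The boundary map ∂_1: C_1 → C_0 maps an edge to its endpoints' difference, ∂[p,q] = q − p.
This gives a 9×27 integer matrix of rank 8; reducing to Smith normal form yields diagonal entries (1,1,1,1,1,1,1,1).

Boundary ∂_2: C_2 → C_1 sends each 2-simplex [p,q,r] to [q,r] − [p,r] + [p,q]. For instance
  ∂PRV = RV − PV + PR,
  ∂PQS = QS − PS + PQ.
The 27×18 boundary matrix has rank 17 and Smith normal form diag(1,1,1,1,1,1,1,1,1,1,1,1,1,1,1,1,1).

Reading off H_k = ker ∂_k / im ∂_{k+1}:

  H_0: rank C_0 − rank ∂_1 = 9 − 8 = 1, and the invariant factors of ∂_1 are all 1, so H_0 ≅ Z.
  H_1: rank ker ∂_1 − rank ∂_2 = (27 − 8) − 17 = 2, and the invariant factors of ∂_2 are all 1, so H_1 ≅ Z^2.
  H_2: rank ker ∂_2 − rank ∂_3 = (18 − 17) − 0 = 1, and there is no ∂_3, so H_2 ≅ Z.

H_0 ≅ Z,  H_1 ≅ Z^2,  H_2 ≅ Z.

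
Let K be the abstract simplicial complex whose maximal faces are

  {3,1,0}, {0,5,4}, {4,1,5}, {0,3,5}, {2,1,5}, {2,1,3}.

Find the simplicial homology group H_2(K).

H_2 ≅ 0.

Order the vertices as 0 < 1 < 2 < 3 < 4 < 5. Listing each simplex with vertices in this order, K has dimension 2 with simplices:

  0-simplices (6): [0], [1], [2], [3], [4], [5]
  1-simplices (12): [0,1], [0,3], [0,4], [0,5], [1,2], [1,3], [1,4], [1,5], [2,3], [2,5], [3,5], [4,5]
  2-simplices (6): [0,1,3], [0,3,5], [0,4,5], [1,2,3], [1,2,5], [1,4,5]

Hence C_0 ≅ Z^6, C_1 ≅ Z^12, C_2 ≅ Z^6.

The boundary map ∂_1: C_1 → C_0 is given by ∂[p,q] = [q] − [p].
This gives a 6×12 integer matrix of rank 5; reducing to Smith normal form yields diagonal entries (1,1,1,1,1).

Boundary ∂_2: C_2 → C_1 acts by ∂[p,q,r] = [q,r] − [p,r] + [p,q]. For instance
  ∂[1,2,5] = [2,5] − [1,5] + [1,2],
  ∂[0,1,3] = [1,3] − [0,3] + [0,1].
As a 12×6 matrix over Z this has rank 6, with invariant factors (1,1,1,1,1,1).

Reading off H_k = ker ∂_k / im ∂_{k+1}:

  H_2: rank ker ∂_2 − rank ∂_3 = (6 − 6) − 0 = 0, and there is no ∂_3, so H_2 ≅ 0.

(K is a triangulation of the cylinder S^1 x I.)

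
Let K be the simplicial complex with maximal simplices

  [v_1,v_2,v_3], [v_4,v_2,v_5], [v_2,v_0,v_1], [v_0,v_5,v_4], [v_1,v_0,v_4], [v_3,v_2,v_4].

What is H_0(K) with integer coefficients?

K has 6 vertices, 12 edges, 6 triangles.
rank ∂_0 = 0, rank ∂_1 = 5 ⇒ b_0 = 6 − 0 − 5 = 1; all invariant factors of ∂_1 are 1 so no torsion. So H_0 ≅ Z.

H_0 ≅ Z.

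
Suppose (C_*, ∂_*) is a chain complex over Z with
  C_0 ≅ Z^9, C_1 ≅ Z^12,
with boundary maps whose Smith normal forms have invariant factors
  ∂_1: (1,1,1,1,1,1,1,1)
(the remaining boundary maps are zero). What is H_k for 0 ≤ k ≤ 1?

H_0: b_0 = 9 − 0 − 8 = 1; torsion from ∂_1 factors > 1: none. So H_0 = Z.
H_1: b_1 = 12 − 8 − 0 = 4; torsion from ∂_2 factors > 1: none. So H_1 = Z^4.

H_0 = Z,  H_1 = Z^4.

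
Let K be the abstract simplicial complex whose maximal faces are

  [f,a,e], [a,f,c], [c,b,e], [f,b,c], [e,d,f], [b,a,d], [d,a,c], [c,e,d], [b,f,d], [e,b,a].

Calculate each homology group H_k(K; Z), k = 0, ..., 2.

H_0 ≅ Z,  H_1 ≅ Z/2,  H_2 = 0.

Order the vertices as a < b < c < d < e < f. Listing each simplex with vertices in this order, K has dimension 2 with simplices:

  0-simplices (6): a, b, c, d, e, f
  1-simplices (15): ab, ac, ad, ae, af, bc, bd, be, bf, cd, ce, cf, de, df, ef
  2-simplices (10): abd, abe, acd, acf, aef, bce, bcf, bdf, cde, def

Hence C_0 ≅ Z^6, C_1 ≅ Z^15, C_2 ≅ Z^10.

Boundary ∂_1: C_1 → C_0 maps an edge to its endpoints' difference, ∂[p,q] = q − p. For instance
  ∂ef = f − e.
The 6×15 boundary matrix has rank 5 and Smith normal form diag(1,1,1,1,1).

The boundary map ∂_2: C_2 → C_1 acts by ∂[p,q,r] = [q,r] − [p,r] + [p,q]. For instance
  ∂abe = be − ae + ab,
  ∂aef = ef − af + ae.
The 15×10 boundary matrix has rank 10 and Smith normal form diag(1,1,1,1,1,1,1,1,1,2).

Computing H_k = (kernel of ∂_k) / (image of ∂_{k+1}):

  H_0: rank C_0 − rank ∂_1 = 6 − 5 = 1, and the invariant factors of ∂_1 are all 1, so H_0 ≅ Z.
  H_1: rank ker ∂_1 − rank ∂_2 = (15 − 5) − 10 = 0, and ∂_2 has invariant factor 2 > 1, so H_1 ≅ Z/2.
  H_2: rank ker ∂_2 − rank ∂_3 = (10 − 10) − 0 = 0, and there is no ∂_3, so H_2 ≅ 0.

(K is a triangulation of the real projective plane RP^2.)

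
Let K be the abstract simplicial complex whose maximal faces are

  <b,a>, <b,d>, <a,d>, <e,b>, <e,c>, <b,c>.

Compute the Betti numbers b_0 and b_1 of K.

We work with the vertex ordering a < b < c < d < e. The simplices of K, each written with vertices in increasing order, are:

  0-simplices (5): a, b, c, d, e
  1-simplices (6): ab, ad, bc, bd, be, ce

so the chain groups are C_0 ≅ Z^5, C_1 ≅ Z^6.

Boundary ∂_1: C_1 → C_0 maps an edge to its endpoints' difference, ∂[p,q] = q − p.
The 5×6 boundary matrix has rank 4 and Smith normal form diag(1,1,1,1).

From H_k ≅ ker(∂_k) / im(∂_{k+1}) we obtain:

  H_0: rank C_0 − rank ∂_1 = 5 − 4 = 1, and the invariant factors of ∂_1 are all 1, so H_0 ≅ Z.
  H_1: rank ker ∂_1 − rank ∂_2 = (6 − 4) − 0 = 2, and there is no ∂_2, so H_1 ≅ Z^2.

(K is a triangulation of a wedge of 2 circles.)

Hence the Betti numbers are b_0 = 1, b_1 = 2.

b_0 = 1, b_1 = 2.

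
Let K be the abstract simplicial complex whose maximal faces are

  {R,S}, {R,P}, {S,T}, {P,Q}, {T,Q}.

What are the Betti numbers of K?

b_0 = 1, b_1 = 1.

Take the total order P < Q < R < S < T on the vertex set. Then K (dimension 1) consists of the simplices:

  0-simplices (5): P, Q, R, S, T
  1-simplices (5): PQ, PR, QT, RS, ST

giving chain groups C_0 ≅ Z^5, C_1 ≅ Z^5.

∂_1: C_1 → C_0 is given by ∂[p,q] = [q] − [p]. For instance
  ∂ST = T − S.
The resulting 5×5 matrix has rank 4, and its Smith normal form has invariant factors (1,1,1,1).

From H_k ≅ ker(∂_k) / im(∂_{k+1}) we obtain:

  H_0: rank C_0 − rank ∂_1 = 5 − 4 = 1, and the invariant factors of ∂_1 are all 1, so H_0 ≅ Z.
  H_1: rank ker ∂_1 − rank ∂_2 = (5 − 4) − 0 = 1, and there is no ∂_2, so H_1 ≅ Z.

(K is a triangulation of the circle S^1.)

Hence the Betti numbers are b_0 = 1, b_1 = 1.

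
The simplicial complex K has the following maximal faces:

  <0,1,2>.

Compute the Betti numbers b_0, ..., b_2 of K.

b_0 = 1, b_1 = 0, b_2 = 0.

We work with the vertex ordering 0 < 1 < 2. The simplices of K, each written with vertices in increasing order, are:

  0-simplices (3): [0], [1], [2]
  1-simplices (3): [0,1], [0,2], [1,2]
  2-simplices (1): [0,1,2]

giving chain groups C_0 ≅ Z^3, C_1 ≅ Z^3, C_2 ≅ Z^1.

∂_1: C_1 → C_0 is given by ∂[p,q] = [q] − [p]. For instance
  ∂[1,2] = [2] − [1].
As a 3×3 matrix over Z this has rank 2, with invariant factors (1,1).

The boundary map ∂_2: C_2 → C_1 sends each 2-simplex [p,q,r] to [q,r] − [p,r] + [p,q]. For instance
  ∂[0,1,2] = [1,2] − [0,2] + [0,1].
The 3×1 boundary matrix has rank 1 and Smith normal form diag(1).

Reading off H_k = ker ∂_k / im ∂_{k+1}:

  H_0: rank C_0 − rank ∂_1 = 3 − 2 = 1, and the invariant factors of ∂_1 are all 1, so H_0 = Z.
  H_1: rank ker ∂_1 − rank ∂_2 = (3 − 2) − 1 = 0, and the invariant factors of ∂_2 are all 1, so H_1 = 0.
  H_2: rank ker ∂_2 − rank ∂_3 = (1 − 1) − 0 = 0, and there is no ∂_3, so H_2 = 0.

(K is a triangulation of the 2-simplex.)

Hence the Betti numbers are b_0 = 1, b_1 = 0, b_2 = 0.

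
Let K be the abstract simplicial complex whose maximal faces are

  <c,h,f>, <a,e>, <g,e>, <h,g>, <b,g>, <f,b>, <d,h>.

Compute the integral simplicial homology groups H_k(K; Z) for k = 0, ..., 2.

H_0 ≅ Z,  H_1 ≅ Z,  H_2 = 0.

Take the total order a < b < c < d < e < f < g < h on the vertex set. Then K (dimension 2) consists of the simplices:

  0-simplices (8): a, b, c, d, e, f, g, h
  1-simplices (9): ae, bf, bg, cf, ch, dh, eg, fh, gh
  2-simplices (1): cfh

so the chain groups are C_0 ≅ Z^8, C_1 ≅ Z^9, C_2 ≅ Z^1.

∂_1: C_1 → C_0 is given by ∂[p,q] = [q] − [p]. For instance
  ∂bg = g − b.
This gives a 8×9 integer matrix of rank 7; reducing to Smith normal form yields diagonal entries (1,1,1,1,1,1,1).

Boundary ∂_2: C_2 → C_1 sends each 2-simplex [p,q,r] to [q,r] − [p,r] + [p,q]. For instance
  ∂cfh = fh − ch + cf.
This gives a 9×1 integer matrix of rank 1; reducing to Smith normal form yields diagonal entries (1).

Now H_k = ker ∂_k / im ∂_{k+1}, so:

  H_0: rank C_0 − rank ∂_1 = 8 − 7 = 1, and the invariant factors of ∂_1 are all 1, so H_0 = Z.
  H_1: rank ker ∂_1 − rank ∂_2 = (9 − 7) − 1 = 1, and the invariant factors of ∂_2 are all 1, so H_1 = Z.
  H_2: rank ker ∂_2 − rank ∂_3 = (1 − 1) − 0 = 0, and there is no ∂_3, so H_2 = 0.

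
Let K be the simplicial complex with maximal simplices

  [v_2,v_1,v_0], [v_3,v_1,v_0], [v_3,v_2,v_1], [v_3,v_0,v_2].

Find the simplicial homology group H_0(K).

Take the total order v_0 < v_1 < v_2 < v_3 on the vertex set. Then K (dimension 2) consists of the simplices:

  0-simplices (4): [v_0], [v_1], [v_2], [v_3]
  1-simplices (6): [v_0,v_1], [v_0,v_2], [v_0,v_3], [v_1,v_2], [v_1,v_3], [v_2,v_3]
  2-simplices (4): [v_0,v_1,v_2], [v_0,v_1,v_3], [v_0,v_2,v_3], [v_1,v_2,v_3]

giving chain groups C_0 ≅ Z^4, C_1 ≅ Z^6, C_2 ≅ Z^4.

The boundary map ∂_1: C_1 → C_0 sends each edge [p,q] (with p < q) to q − p.
This gives a 4×6 integer matrix of rank 3; reducing to Smith normal form yields diagonal entries (1,1,1).

Boundary ∂_2: C_2 → C_1 maps a triangle to the signed sum of its edges. For instance
  ∂[v_0,v_2,v_3] = [v_2,v_3] − [v_0,v_3] + [v_0,v_2],
  ∂[v_0,v_1,v_3] = [v_1,v_3] − [v_0,v_3] + [v_0,v_1].
This gives a 6×4 integer matrix of rank 3; reducing to Smith normal form yields diagonal entries (1,1,1).

Computing H_k = (kernel of ∂_k) / (image of ∂_{k+1}):

  H_0: rank C_0 − rank ∂_1 = 4 − 3 = 1, and the invariant factors of ∂_1 are all 1, so H_0 ≅ Z.

H_0 ≅ Z.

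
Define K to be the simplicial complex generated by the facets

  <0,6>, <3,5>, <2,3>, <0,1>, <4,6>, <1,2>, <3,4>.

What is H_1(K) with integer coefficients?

H_1 ≅ Z.

K has 7 vertices, 7 edges.
rank ∂_1 = 6, rank ∂_2 = 0 ⇒ b_1 = 7 − 6 − 0 = 1. So H_1 ≅ Z.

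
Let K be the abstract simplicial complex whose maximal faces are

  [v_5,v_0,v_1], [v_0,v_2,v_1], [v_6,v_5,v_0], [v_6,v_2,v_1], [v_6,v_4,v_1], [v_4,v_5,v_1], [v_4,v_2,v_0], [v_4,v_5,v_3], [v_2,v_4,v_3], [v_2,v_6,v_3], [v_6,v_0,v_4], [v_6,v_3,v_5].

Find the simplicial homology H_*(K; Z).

Take the total order v_0 < v_1 < v_2 < v_3 < v_4 < v_5 < v_6 on the vertex set. Then K (dimension 2) consists of the simplices:

  0-simplices (7): [v_0], [v_1], [v_2], [v_3], [v_4], [v_5], [v_6]
  1-simplices (18): (18 of them)
  2-simplices (12): (12 of them)

Hence C_0 ≅ Z^7, C_1 ≅ Z^18, C_2 ≅ Z^12.

∂_1: C_1 → C_0 is given by ∂[p,q] = [q] − [p]. For instance
  ∂[v_1,v_2] = [v_2] − [v_1].
As a 7×18 matrix over Z this has rank 6, with invariant factors (1,1,1,1,1,1).

The boundary map ∂_2: C_2 → C_1 maps a triangle to the signed sum of its edges. For instance
  ∂[v_1,v_4,v_5] = [v_4,v_5] − [v_1,v_5] + [v_1,v_4],
  ∂[v_0,v_4,v_6] = [v_4,v_6] − [v_0,v_6] + [v_0,v_4].
As a 18×12 matrix over Z this has rank 12, with invariant factors (1,1,1,1,1,1,1,1,1,1,1,2).

From H_k ≅ ker(∂_k) / im(∂_{k+1}) we obtain:

  H_0: rank C_0 − rank ∂_1 = 7 − 6 = 1, and the invariant factors of ∂_1 are all 1, so H_0 = Z.
  H_1: rank ker ∂_1 − rank ∂_2 = (18 − 6) − 12 = 0, and ∂_2 has invariant factor 2 > 1, so H_1 = Z/2Z.
  H_2: rank ker ∂_2 − rank ∂_3 = (12 − 12) − 0 = 0, and there is no ∂_3, so H_2 = 0.

As a check, the Euler characteristic is 7 − 18 + 12 = 1, which agrees with 1 − 0 + 0 = 1.
(K is a triangulation of the real projective plane RP^2.)

H_0 ≅ Z,  H_1 ≅ Z/2Z,  H_2 = 0.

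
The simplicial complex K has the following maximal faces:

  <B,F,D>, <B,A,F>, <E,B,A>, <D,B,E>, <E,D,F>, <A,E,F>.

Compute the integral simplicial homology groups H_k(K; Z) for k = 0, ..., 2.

Fix the vertex order A < B < D < E < F and write every simplex with vertices in increasing order. Then dim K = 2 and the simplices of K are:

  0-simplices (5): A, B, D, E, F
  1-simplices (9): AB, AE, AF, BD, BE, BF, DE, DF, EF
  2-simplices (6): ABE, ABF, AEF, BDE, BDF, DEF

giving chain groups C_0 ≅ Z^5, C_1 ≅ Z^9, C_2 ≅ Z^6.

Boundary ∂_1: C_1 → C_0 is given by ∂[p,q] = [q] − [p]. For instance
  ∂DF = F − D.
The resulting 5×9 matrix has rank 4, and its Smith normal form has invariant factors (1,1,1,1).

The boundary map ∂_2: C_2 → C_1 sends each 2-simplex [p,q,r] to [q,r] − [p,r] + [p,q]. For instance
  ∂AEF = EF − AF + AE,
  ∂BDE = DE − BE + BD.
As a 9×6 matrix over Z this has rank 5, with invariant factors (1,1,1,1,1).

Now H_k = ker ∂_k / im ∂_{k+1}, so:

  H_0: rank C_0 − rank ∂_1 = 5 − 4 = 1, and the invariant factors of ∂_1 are all 1, so H_0 ≅ Z.
  H_1: rank ker ∂_1 − rank ∂_2 = (9 − 4) − 5 = 0, and the invariant factors of ∂_2 are all 1, so H_1 ≅ 0.
  H_2: rank ker ∂_2 − rank ∂_3 = (6 − 5) − 0 = 1, and there is no ∂_3, so H_2 ≅ Z.

As a check, the Euler characteristic is 5 − 9 + 6 = 2, which agrees with 1 − 0 + 1 = 2.

H_0 = Z,  H_1 = 0,  H_2 = Z.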